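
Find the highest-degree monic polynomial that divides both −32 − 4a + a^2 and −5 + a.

By polynomial division,
  a^2 − 4a − 32 = (a + 1)(a − 5) + (−27)
  a − 5 = (−(1/27)a + 5/27)(−27) + (0)
The last nonzero remainder is the constant −27, so the polynomials are coprime and gcd = 1.

1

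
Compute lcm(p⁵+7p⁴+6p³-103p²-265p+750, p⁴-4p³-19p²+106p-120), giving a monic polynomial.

p⁶+3p⁵-22p⁴-127p³+147p²+1810p-3000

Repeated division with remainder:
  p⁵+7p⁴+6p³-103p²-265p+750 = (p+11)(p⁴-4p³-19p²+106p-120) + (69p³-1311p+2070)
  p⁴-4p³-19p²+106p-120 = ((1/69)p-4/69)(69p³-1311p+2070) + (0)
Last nonzero remainder: 69p³-1311p+2070. Dividing through by 69 gives the monic gcd p³-19p+30.
Then lcm(f, g) = f·g / gcd(f, g); expanding and making the result monic gives the answer.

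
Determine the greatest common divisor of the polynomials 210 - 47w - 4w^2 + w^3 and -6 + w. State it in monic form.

By polynomial division,
  w^3 - 4w^2 - 47w + 210 = (w^2 + 2w - 35)(w - 6) + (0)
The last nonzero remainder w - 6 is already monic.

-6 + w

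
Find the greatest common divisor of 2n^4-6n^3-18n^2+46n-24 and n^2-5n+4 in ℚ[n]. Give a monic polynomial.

n^2-5n+4

Repeated division with remainder:
  2n^4-6n^3-18n^2+46n-24 = (2n^2+4n-6)(n^2-5n+4) + (0)
The last nonzero remainder n^2-5n+4 is already monic.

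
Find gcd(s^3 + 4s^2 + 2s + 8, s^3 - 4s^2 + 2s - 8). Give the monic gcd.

s^2 + 2

By polynomial division,
  s^3 + 4s^2 + 2s + 8 = (s^3 - 4s^2 + 2s - 8) + (8s^2 + 16)
  s^3 - 4s^2 + 2s - 8 = ((1/8)s - 1/2)(8s^2 + 16) + (0)
Last nonzero remainder: 8s^2 + 16. Dividing through by 8 gives the monic gcd s^2 + 2.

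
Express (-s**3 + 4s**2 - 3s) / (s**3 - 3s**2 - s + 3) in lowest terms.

(-s)/(s + 1)

By polynomial division,
  -s**3 + 4s**2 - 3s = (-1)(s**3 - 3s**2 - s + 3) + (s**2 - 4s + 3)
  s**3 - 3s**2 - s + 3 = (s + 1)(s**2 - 4s + 3) + (0)
The last nonzero remainder s**2 - 4s + 3 is already monic.
Cancel s**2 - 4s + 3 from numerator and denominator to get the reduced form.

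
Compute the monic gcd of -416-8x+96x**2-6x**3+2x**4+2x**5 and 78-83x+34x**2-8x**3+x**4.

-26+19x-5x**2+x**3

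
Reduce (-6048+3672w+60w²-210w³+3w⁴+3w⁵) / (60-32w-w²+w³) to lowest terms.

(504-138w-9w²+3w³)/(-5+w)

Euclidean algorithm in ℚ[w]:
  3w⁵+3w⁴-210w³+60w²+3672w-6048 = (3w²+6w-108)(w³-w²-32w+60) + (-36w²-144w+432)
  w³-w²-32w+60 = (-(1/36)w+5/36)(-36w²-144w+432) + (0)
Last nonzero remainder: -36w²-144w+432. Dividing through by -36 gives the monic gcd w²+4w-12.
Cancel w²+4w-12 from numerator and denominator to get the reduced form.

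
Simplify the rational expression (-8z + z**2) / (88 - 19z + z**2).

(z)/(-11 + z)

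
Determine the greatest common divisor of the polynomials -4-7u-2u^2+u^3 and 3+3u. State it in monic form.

1+u

Repeated division with remainder:
  u^3-2u^2-7u-4 = ((1/3)u^2-u-4/3)(3u+3) + (0)
Last nonzero remainder: 3u+3. Dividing through by 3 gives the monic gcd u+1.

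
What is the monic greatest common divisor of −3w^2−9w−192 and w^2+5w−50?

By polynomial division,
  −3w^2−9w−192 = (−3)(w^2+5w−50) + (6w−342)
  w^2+5w−50 = ((1/6)w+31/3)(6w−342) + (3484)
  6w−342 = ((3/1742)w−171/1742)(3484) + (0)
The last nonzero remainder is the constant 3484, so the polynomials are coprime and gcd = 1.

1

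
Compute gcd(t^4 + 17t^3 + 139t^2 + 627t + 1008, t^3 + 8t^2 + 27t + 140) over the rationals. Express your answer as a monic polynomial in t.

t + 7

By polynomial division,
  t^4 + 17t^3 + 139t^2 + 627t + 1008 = (t + 9)(t^3 + 8t^2 + 27t + 140) + (40t^2 + 244t - 252)
  t^3 + 8t^2 + 27t + 140 = ((1/40)t + 19/400)(40t^2 + 244t - 252) + ((2171/100)t + 15197/100)
  40t^2 + 244t - 252 = ((4000/2171)t - 3600/2171)((2171/100)t + 15197/100) + (0)
Last nonzero remainder: (2171/100)t + 15197/100. Dividing through by 2171/100 gives the monic gcd t + 7.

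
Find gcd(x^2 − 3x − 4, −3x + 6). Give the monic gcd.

By polynomial division,
  x^2 − 3x − 4 = (−(1/3)x + 1/3)(−3x + 6) + (−6)
  −3x + 6 = ((1/2)x − 1)(−6) + (0)
The last nonzero remainder is the constant −6, so the polynomials are coprime and gcd = 1.

1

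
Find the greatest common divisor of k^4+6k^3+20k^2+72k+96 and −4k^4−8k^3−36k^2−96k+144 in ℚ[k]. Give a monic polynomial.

k^2+12

Apply the Euclidean algorithm:
  k^4+6k^3+20k^2+72k+96 = (−1/4)(−4k^4−8k^3−36k^2−96k+144) + (4k^3+11k^2+48k+132)
  −4k^4−8k^3−36k^2−96k+144 = (−k+3/4)(4k^3+11k^2+48k+132) + ((15/4)k^2+45)
  4k^3+11k^2+48k+132 = ((16/15)k+44/15)((15/4)k^2+45) + (0)
Last nonzero remainder: (15/4)k^2+45. Dividing through by 15/4 gives the monic gcd k^2+12.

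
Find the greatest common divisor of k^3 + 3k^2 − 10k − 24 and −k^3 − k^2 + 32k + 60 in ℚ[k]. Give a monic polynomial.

k + 2

By polynomial division,
  k^3 + 3k^2 − 10k − 24 = (−1)(−k^3 − k^2 + 32k + 60) + (2k^2 + 22k + 36)
  −k^3 − k^2 + 32k + 60 = (−(1/2)k + 5)(2k^2 + 22k + 36) + (−60k − 120)
  2k^2 + 22k + 36 = (−(1/30)k − 3/10)(−60k − 120) + (0)
Last nonzero remainder: −60k − 120. Dividing through by −60 gives the monic gcd k + 2.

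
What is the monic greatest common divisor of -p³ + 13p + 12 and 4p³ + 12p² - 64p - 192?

p² - p - 12

Euclidean algorithm in ℚ[p]:
  -p³ + 13p + 12 = (-1/4)(4p³ + 12p² - 64p - 192) + (3p² - 3p - 36)
  4p³ + 12p² - 64p - 192 = ((4/3)p + 16/3)(3p² - 3p - 36) + (0)
Last nonzero remainder: 3p² - 3p - 36. Dividing through by 3 gives the monic gcd p² - p - 12.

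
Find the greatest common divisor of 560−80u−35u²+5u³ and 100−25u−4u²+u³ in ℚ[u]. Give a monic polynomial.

−4+u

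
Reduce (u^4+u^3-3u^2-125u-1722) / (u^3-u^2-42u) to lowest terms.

(u^2+2u+41)/(u)

By polynomial division,
  u^4+u^3-3u^2-125u-1722 = (u+2)(u^3-u^2-42u) + (41u^2-41u-1722)
  u^3-u^2-42u = ((1/41)u)(41u^2-41u-1722) + (0)
Last nonzero remainder: 41u^2-41u-1722. Dividing through by 41 gives the monic gcd u^2-u-42.
Cancel u^2-u-42 from numerator and denominator to get the reduced form.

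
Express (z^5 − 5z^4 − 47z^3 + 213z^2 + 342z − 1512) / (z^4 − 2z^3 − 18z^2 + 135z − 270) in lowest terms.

(z^3 − 8z^2 − 5z + 84)/(z^2 − 5z + 15)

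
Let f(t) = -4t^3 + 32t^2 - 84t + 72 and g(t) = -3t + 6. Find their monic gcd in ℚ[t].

t - 2

Apply the Euclidean algorithm:
  -4t^3 + 32t^2 - 84t + 72 = ((4/3)t^2 - 8t + 12)(-3t + 6) + (0)
Last nonzero remainder: -3t + 6. Dividing through by -3 gives the monic gcd t - 2.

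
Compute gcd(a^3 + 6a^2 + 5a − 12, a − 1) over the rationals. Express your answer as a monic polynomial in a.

Euclidean algorithm in ℚ[a]:
  a^3 + 6a^2 + 5a − 12 = (a^2 + 7a + 12)(a − 1) + (0)
The last nonzero remainder a − 1 is already monic.

a − 1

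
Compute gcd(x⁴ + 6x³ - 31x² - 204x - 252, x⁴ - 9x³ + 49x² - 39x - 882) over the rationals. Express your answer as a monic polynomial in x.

Euclidean algorithm in ℚ[x]:
  x⁴ + 6x³ - 31x² - 204x - 252 = (x⁴ - 9x³ + 49x² - 39x - 882) + (15x³ - 80x² - 165x + 630)
  x⁴ - 9x³ + 49x² - 39x - 882 = ((1/15)x - 11/45)(15x³ - 80x² - 165x + 630) + ((364/9)x² - (364/3)x - 728)
  15x³ - 80x² - 165x + 630 = ((135/364)x - 45/52)((364/9)x² - (364/3)x - 728) + (0)
Last nonzero remainder: (364/9)x² - (364/3)x - 728. Dividing through by 364/9 gives the monic gcd x² - 3x - 18.

x² - 3x - 18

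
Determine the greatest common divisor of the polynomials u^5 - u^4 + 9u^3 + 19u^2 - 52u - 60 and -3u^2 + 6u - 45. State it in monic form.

u^2 - 2u + 15

By polynomial division,
  u^5 - u^4 + 9u^3 + 19u^2 - 52u - 60 = (-(1/3)u^3 - (1/3)u^2 + (4/3)u + 4/3)(-3u^2 + 6u - 45) + (0)
Last nonzero remainder: -3u^2 + 6u - 45. Dividing through by -3 gives the monic gcd u^2 - 2u + 15.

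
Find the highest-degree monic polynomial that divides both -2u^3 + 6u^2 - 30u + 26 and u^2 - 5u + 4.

Repeated division with remainder:
  -2u^3 + 6u^2 - 30u + 26 = (-2u - 4)(u^2 - 5u + 4) + (-42u + 42)
  u^2 - 5u + 4 = (-(1/42)u + 2/21)(-42u + 42) + (0)
Last nonzero remainder: -42u + 42. Dividing through by -42 gives the monic gcd u - 1.

u - 1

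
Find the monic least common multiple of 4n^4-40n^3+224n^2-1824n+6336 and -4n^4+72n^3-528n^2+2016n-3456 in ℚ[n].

By polynomial division,
  4n^4-40n^3+224n^2-1824n+6336 = (-1)(-4n^4+72n^3-528n^2+2016n-3456) + (32n^3-304n^2+192n+2880)
  -4n^4+72n^3-528n^2+2016n-3456 = (-(1/8)n+17/16)(32n^3-304n^2+192n+2880) + (-181n^2+2172n-6516)
  32n^3-304n^2+192n+2880 = (-(32/181)n-80/181)(-181n^2+2172n-6516) + (0)
Last nonzero remainder: -181n^2+2172n-6516. Dividing through by -181 gives the monic gcd n^2-12n+36.
Then lcm(f, g) = f·g / gcd(f, g); expanding and making the result monic gives the answer.

n^6-16n^5+140n^4-1032n^3+5664n^2-20448n+38016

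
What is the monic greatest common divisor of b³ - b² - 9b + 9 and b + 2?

Apply the Euclidean algorithm:
  b³ - b² - 9b + 9 = (b² - 3b - 3)(b + 2) + (15)
  b + 2 = ((1/15)b + 2/15)(15) + (0)
The last nonzero remainder is the constant 15, so the polynomials are coprime and gcd = 1.

1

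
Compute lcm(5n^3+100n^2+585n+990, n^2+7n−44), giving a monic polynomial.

Euclidean algorithm in ℚ[n]:
  5n^3+100n^2+585n+990 = (5n+65)(n^2+7n−44) + (350n+3850)
  n^2+7n−44 = ((1/350)n−2/175)(350n+3850) + (0)
Last nonzero remainder: 350n+3850. Dividing through by 350 gives the monic gcd n+11.
Then lcm(f, g) = f·g / gcd(f, g); expanding and making the result monic gives the answer.

n^4+16n^3+37n^2−270n−792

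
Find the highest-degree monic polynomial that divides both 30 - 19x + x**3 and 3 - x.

-3 + x

By polynomial division,
  x**3 - 19x + 30 = (-x**2 - 3x + 10)(-x + 3) + (0)
Last nonzero remainder: -x + 3. Dividing through by -1 gives the monic gcd x - 3.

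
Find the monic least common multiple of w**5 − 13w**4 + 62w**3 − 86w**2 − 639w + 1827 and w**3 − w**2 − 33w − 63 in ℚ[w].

Apply the Euclidean algorithm:
  w**5 − 13w**4 + 62w**3 − 86w**2 − 639w + 1827 = (w**2 − 12w + 83)(w**3 − w**2 − 33w − 63) + (−336w**2 + 1344w + 7056)
  w**3 − w**2 − 33w − 63 = (−(1/336)w − 1/112)(−336w**2 + 1344w + 7056) + (0)
Last nonzero remainder: −336w**2 + 1344w + 7056. Dividing through by −336 gives the monic gcd w**2 − 4w − 21.
Then lcm(f, g) = f·g / gcd(f, g); expanding and making the result monic gives the answer.

w**6 − 10w**5 + 23w**4 + 100w**3 − 897w**2 − 90w + 5481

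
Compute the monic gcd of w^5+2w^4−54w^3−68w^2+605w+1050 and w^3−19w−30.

By polynomial division,
  w^5+2w^4−54w^3−68w^2+605w+1050 = (w^2+2w−35)(w^3−19w−30) + (0)
The last nonzero remainder w^3−19w−30 is already monic.

w^3−19w−30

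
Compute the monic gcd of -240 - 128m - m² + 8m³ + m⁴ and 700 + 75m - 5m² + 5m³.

Apply the Euclidean algorithm:
  m⁴ + 8m³ - m² - 128m - 240 = ((1/5)m + 9/5)(5m³ - 5m² + 75m + 700) + (-7m² - 403m - 1500)
  5m³ - 5m² + 75m + 700 = (-(5/7)m + 2050/49)(-7m² - 403m - 1500) + ((777325/49)m + 3109300/49)
  -7m² - 403m - 1500 = (-(343/777325)m - 735/31093)((777325/49)m + 3109300/49) + (0)
Last nonzero remainder: (777325/49)m + 3109300/49. Dividing through by 777325/49 gives the monic gcd m + 4.

4 + m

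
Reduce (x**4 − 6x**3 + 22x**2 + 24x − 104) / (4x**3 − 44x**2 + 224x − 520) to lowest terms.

Apply the Euclidean algorithm:
  x**4 − 6x**3 + 22x**2 + 24x − 104 = ((1/4)x + 5/4)(4x**3 − 44x**2 + 224x − 520) + (21x**2 − 126x + 546)
  4x**3 − 44x**2 + 224x − 520 = ((4/21)x − 20/21)(21x**2 − 126x + 546) + (0)
Last nonzero remainder: 21x**2 − 126x + 546. Dividing through by 21 gives the monic gcd x**2 − 6x + 26.
Cancel x**2 − 6x + 26 from numerator and denominator to get the reduced form.

(x**2 − 4)/(4x − 20)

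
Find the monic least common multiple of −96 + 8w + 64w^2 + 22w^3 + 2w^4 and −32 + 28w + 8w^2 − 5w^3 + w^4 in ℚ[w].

Repeated division with remainder:
  2w^4 + 22w^3 + 64w^2 + 8w − 96 = (2)(w^4 − 5w^3 + 8w^2 + 28w − 32) + (32w^3 + 48w^2 − 48w − 32)
  w^4 − 5w^3 + 8w^2 + 28w − 32 = ((1/32)w − 13/64)(32w^3 + 48w^2 − 48w − 32) + ((77/4)w^2 + (77/4)w − 77/2)
  32w^3 + 48w^2 − 48w − 32 = ((128/77)w + 64/77)((77/4)w^2 + (77/4)w − 77/2) + (0)
Last nonzero remainder: (77/4)w^2 + (77/4)w − 77/2. Dividing through by 77/4 gives the monic gcd w^2 + w − 2.
Then lcm(f, g) = f·g / gcd(f, g); expanding and making the result monic gives the answer.

−768 + 352w + 440w^2 − 12w^3 − 18w^4 + 5w^5 + w^6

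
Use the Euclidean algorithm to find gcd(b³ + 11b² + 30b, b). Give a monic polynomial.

By polynomial division,
  b³ + 11b² + 30b = (b² + 11b + 30)(b) + (0)
The last nonzero remainder b is already monic.

b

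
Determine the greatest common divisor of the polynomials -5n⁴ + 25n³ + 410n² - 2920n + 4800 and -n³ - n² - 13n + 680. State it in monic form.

n - 8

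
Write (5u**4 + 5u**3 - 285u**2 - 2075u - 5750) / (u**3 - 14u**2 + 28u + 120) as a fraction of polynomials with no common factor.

(5u**3 + 55u**2 + 265u + 575)/(u**2 - 4u - 12)

Apply the Euclidean algorithm:
  5u**4 + 5u**3 - 285u**2 - 2075u - 5750 = (5u + 75)(u**3 - 14u**2 + 28u + 120) + (625u**2 - 4775u - 14750)
  u**3 - 14u**2 + 28u + 120 = ((1/625)u - 159/15625)(625u**2 - 4775u - 14750) + ((1881/625)u - 3762/125)
  625u**2 - 4775u - 14750 = ((390625/1881)u + 921875/1881)((1881/625)u - 3762/125) + (0)
Last nonzero remainder: (1881/625)u - 3762/125. Dividing through by 1881/625 gives the monic gcd u - 10.
Cancel u - 10 from numerator and denominator to get the reduced form.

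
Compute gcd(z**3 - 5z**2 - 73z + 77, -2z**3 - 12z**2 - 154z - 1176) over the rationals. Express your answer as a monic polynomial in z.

z + 7

Euclidean algorithm in ℚ[z]:
  z**3 - 5z**2 - 73z + 77 = (-1/2)(-2z**3 - 12z**2 - 154z - 1176) + (-11z**2 - 150z - 511)
  -2z**3 - 12z**2 - 154z - 1176 = ((2/11)z - 168/121)(-11z**2 - 150z - 511) + (-(32592/121)z - 228144/121)
  -11z**2 - 150z - 511 = ((1331/32592)z + 8833/32592)(-(32592/121)z - 228144/121) + (0)
Last nonzero remainder: -(32592/121)z - 228144/121. Dividing through by -32592/121 gives the monic gcd z + 7.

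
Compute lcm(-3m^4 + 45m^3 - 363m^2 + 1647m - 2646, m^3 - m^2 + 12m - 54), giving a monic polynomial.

m^6 - 13m^5 + 109m^4 - 577m^3 + 1962m^2 - 8118m + 15876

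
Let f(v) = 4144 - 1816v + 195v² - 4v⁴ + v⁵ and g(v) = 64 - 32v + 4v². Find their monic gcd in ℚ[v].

16 - 8v + v²

Apply the Euclidean algorithm:
  v⁵ - 4v⁴ + 195v² - 1816v + 4144 = ((1/4)v³ + v² + 4v + 259/4)(4v² - 32v + 64) + (0)
Last nonzero remainder: 4v² - 32v + 64. Dividing through by 4 gives the monic gcd v² - 8v + 16.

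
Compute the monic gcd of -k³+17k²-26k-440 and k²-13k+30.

k-10

By polynomial division,
  -k³+17k²-26k-440 = (-k+4)(k²-13k+30) + (56k-560)
  k²-13k+30 = ((1/56)k-3/56)(56k-560) + (0)
Last nonzero remainder: 56k-560. Dividing through by 56 gives the monic gcd k-10.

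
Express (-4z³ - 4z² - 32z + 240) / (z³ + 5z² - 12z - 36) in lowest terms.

(-4z² - 16z - 80)/(z² + 8z + 12)

Apply the Euclidean algorithm:
  -4z³ - 4z² - 32z + 240 = (-4)(z³ + 5z² - 12z - 36) + (16z² - 80z + 96)
  z³ + 5z² - 12z - 36 = ((1/16)z + 5/8)(16z² - 80z + 96) + (32z - 96)
  16z² - 80z + 96 = ((1/2)z - 1)(32z - 96) + (0)
Last nonzero remainder: 32z - 96. Dividing through by 32 gives the monic gcd z - 3.
Cancel z - 3 from numerator and denominator to get the reduced form.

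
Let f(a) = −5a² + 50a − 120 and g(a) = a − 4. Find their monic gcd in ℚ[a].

Euclidean algorithm in ℚ[a]:
  −5a² + 50a − 120 = (−5a + 30)(a − 4) + (0)
The last nonzero remainder a − 4 is already monic.

a − 4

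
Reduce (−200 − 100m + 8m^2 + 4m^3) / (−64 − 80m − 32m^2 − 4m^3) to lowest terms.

Repeated division with remainder:
  4m^3 + 8m^2 − 100m − 200 = (−1)(−4m^3 − 32m^2 − 80m − 64) + (−24m^2 − 180m − 264)
  −4m^3 − 32m^2 − 80m − 64 = ((1/6)m + 1/12)(−24m^2 − 180m − 264) + (−21m − 42)
  −24m^2 − 180m − 264 = ((8/7)m + 44/7)(−21m − 42) + (0)
Last nonzero remainder: −21m − 42. Dividing through by −21 gives the monic gcd m + 2.
Cancel m + 2 from numerator and denominator to get the reduced form.

(25 − m^2)/(8 + 6m + m^2)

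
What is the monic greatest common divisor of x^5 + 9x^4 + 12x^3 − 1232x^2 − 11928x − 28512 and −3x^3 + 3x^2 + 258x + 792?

x^3 − x^2 − 86x − 264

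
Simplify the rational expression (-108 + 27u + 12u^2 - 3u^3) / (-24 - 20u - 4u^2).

Apply the Euclidean algorithm:
  -3u^3 + 12u^2 + 27u - 108 = ((3/4)u - 27/4)(-4u^2 - 20u - 24) + (-90u - 270)
  -4u^2 - 20u - 24 = ((2/45)u + 4/45)(-90u - 270) + (0)
Last nonzero remainder: -90u - 270. Dividing through by -90 gives the monic gcd u + 3.
Cancel u + 3 from numerator and denominator to get the reduced form.

(36 - 21u + 3u^2)/(8 + 4u)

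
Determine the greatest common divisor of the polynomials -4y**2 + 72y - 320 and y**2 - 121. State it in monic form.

1

Repeated division with remainder:
  -4y**2 + 72y - 320 = (-4)(y**2 - 121) + (72y - 804)
  y**2 - 121 = ((1/72)y + 67/432)(72y - 804) + (133/36)
  72y - 804 = ((2592/133)y - 28944/133)(133/36) + (0)
The last nonzero remainder is the constant 133/36, so the polynomials are coprime and gcd = 1.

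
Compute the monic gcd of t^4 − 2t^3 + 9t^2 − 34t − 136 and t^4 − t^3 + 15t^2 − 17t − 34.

t^2 + 17

Euclidean algorithm in ℚ[t]:
  t^4 − 2t^3 + 9t^2 − 34t − 136 = (t^4 − t^3 + 15t^2 − 17t − 34) + (−t^3 − 6t^2 − 17t − 102)
  t^4 − t^3 + 15t^2 − 17t − 34 = (−t + 7)(−t^3 − 6t^2 − 17t − 102) + (40t^2 + 680)
  −t^3 − 6t^2 − 17t − 102 = (−(1/40)t − 3/20)(40t^2 + 680) + (0)
Last nonzero remainder: 40t^2 + 680. Dividing through by 40 gives the monic gcd t^2 + 17.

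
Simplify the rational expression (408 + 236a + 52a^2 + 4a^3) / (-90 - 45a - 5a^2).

By polynomial division,
  4a^3 + 52a^2 + 236a + 408 = (-(4/5)a - 16/5)(-5a^2 - 45a - 90) + (20a + 120)
  -5a^2 - 45a - 90 = (-(1/4)a - 3/4)(20a + 120) + (0)
Last nonzero remainder: 20a + 120. Dividing through by 20 gives the monic gcd a + 6.
Cancel a + 6 from numerator and denominator to get the reduced form.

(-68 - 28a - 4a^2)/(15 + 5a)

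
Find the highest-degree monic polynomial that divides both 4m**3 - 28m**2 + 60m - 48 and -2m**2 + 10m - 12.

1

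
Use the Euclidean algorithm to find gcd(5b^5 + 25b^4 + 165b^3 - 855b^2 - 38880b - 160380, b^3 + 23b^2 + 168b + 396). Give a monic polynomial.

b^2 + 12b + 36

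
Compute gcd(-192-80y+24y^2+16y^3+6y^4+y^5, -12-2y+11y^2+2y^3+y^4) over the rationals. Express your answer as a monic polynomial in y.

By polynomial division,
  y^5+6y^4+16y^3+24y^2-80y-192 = (y+4)(y^4+2y^3+11y^2-2y-12) + (-3y^3-18y^2-60y-144)
  y^4+2y^3+11y^2-2y-12 = (-(1/3)y+4/3)(-3y^3-18y^2-60y-144) + (15y^2+30y+180)
  -3y^3-18y^2-60y-144 = (-(1/5)y-4/5)(15y^2+30y+180) + (0)
Last nonzero remainder: 15y^2+30y+180. Dividing through by 15 gives the monic gcd y^2+2y+12.

12+2y+y^2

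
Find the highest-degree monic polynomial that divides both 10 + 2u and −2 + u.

1

By polynomial division,
  2u + 10 = (2)(u − 2) + (14)
  u − 2 = ((1/14)u − 1/7)(14) + (0)
The last nonzero remainder is the constant 14, so the polynomials are coprime and gcd = 1.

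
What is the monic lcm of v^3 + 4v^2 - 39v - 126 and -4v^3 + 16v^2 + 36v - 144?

Apply the Euclidean algorithm:
  v^3 + 4v^2 - 39v - 126 = (-1/4)(-4v^3 + 16v^2 + 36v - 144) + (8v^2 - 30v - 162)
  -4v^3 + 16v^2 + 36v - 144 = (-(1/2)v + 1/8)(8v^2 - 30v - 162) + (-(165/4)v - 495/4)
  8v^2 - 30v - 162 = (-(32/165)v + 72/55)(-(165/4)v - 495/4) + (0)
Last nonzero remainder: -(165/4)v - 495/4. Dividing through by -165/4 gives the monic gcd v + 3.
Then lcm(f, g) = f·g / gcd(f, g); expanding and making the result monic gives the answer.

v^5 - 3v^4 - 55v^3 + 195v^2 + 414v - 1512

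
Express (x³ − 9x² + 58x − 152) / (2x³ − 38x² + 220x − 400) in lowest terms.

(x² − 5x + 38)/(2x² − 30x + 100)

Apply the Euclidean algorithm:
  x³ − 9x² + 58x − 152 = (1/2)(2x³ − 38x² + 220x − 400) + (10x² − 52x + 48)
  2x³ − 38x² + 220x − 400 = ((1/5)x − 69/25)(10x² − 52x + 48) + ((1672/25)x − 6688/25)
  10x² − 52x + 48 = ((125/836)x − 75/418)((1672/25)x − 6688/25) + (0)
Last nonzero remainder: (1672/25)x − 6688/25. Dividing through by 1672/25 gives the monic gcd x − 4.
Cancel x − 4 from numerator and denominator to get the reduced form.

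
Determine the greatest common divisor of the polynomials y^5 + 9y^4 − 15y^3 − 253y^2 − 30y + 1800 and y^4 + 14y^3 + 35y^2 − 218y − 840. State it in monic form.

y^3 + 7y^2 − 14y − 120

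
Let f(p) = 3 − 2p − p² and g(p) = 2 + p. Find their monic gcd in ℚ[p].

Repeated division with remainder:
  −p² − 2p + 3 = (−p)(p + 2) + (3)
  p + 2 = ((1/3)p + 2/3)(3) + (0)
The last nonzero remainder is the constant 3, so the polynomials are coprime and gcd = 1.

1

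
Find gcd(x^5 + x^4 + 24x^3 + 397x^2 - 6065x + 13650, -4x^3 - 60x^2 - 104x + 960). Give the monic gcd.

x^2 + 7x - 30

By polynomial division,
  x^5 + x^4 + 24x^3 + 397x^2 - 6065x + 13650 = (-(1/4)x^2 + (7/2)x - 52)(-4x^3 - 60x^2 - 104x + 960) + (-2119x^2 - 14833x + 63570)
  -4x^3 - 60x^2 - 104x + 960 = ((4/2119)x + 32/2119)(-2119x^2 - 14833x + 63570) + (0)
Last nonzero remainder: -2119x^2 - 14833x + 63570. Dividing through by -2119 gives the monic gcd x^2 + 7x - 30.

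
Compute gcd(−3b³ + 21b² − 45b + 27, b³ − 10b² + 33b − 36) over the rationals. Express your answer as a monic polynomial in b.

Apply the Euclidean algorithm:
  −3b³ + 21b² − 45b + 27 = (−3)(b³ − 10b² + 33b − 36) + (−9b² + 54b − 81)
  b³ − 10b² + 33b − 36 = (−(1/9)b + 4/9)(−9b² + 54b − 81) + (0)
Last nonzero remainder: −9b² + 54b − 81. Dividing through by −9 gives the monic gcd b² − 6b + 9.

b² − 6b + 9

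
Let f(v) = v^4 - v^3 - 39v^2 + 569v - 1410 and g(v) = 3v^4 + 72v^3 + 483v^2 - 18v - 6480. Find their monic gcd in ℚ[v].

v^2 + 7v - 30

Repeated division with remainder:
  v^4 - v^3 - 39v^2 + 569v - 1410 = (1/3)(3v^4 + 72v^3 + 483v^2 - 18v - 6480) + (-25v^3 - 200v^2 + 575v + 750)
  3v^4 + 72v^3 + 483v^2 - 18v - 6480 = (-(3/25)v - 48/25)(-25v^3 - 200v^2 + 575v + 750) + (168v^2 + 1176v - 5040)
  -25v^3 - 200v^2 + 575v + 750 = (-(25/168)v - 25/168)(168v^2 + 1176v - 5040) + (0)
Last nonzero remainder: 168v^2 + 1176v - 5040. Dividing through by 168 gives the monic gcd v^2 + 7v - 30.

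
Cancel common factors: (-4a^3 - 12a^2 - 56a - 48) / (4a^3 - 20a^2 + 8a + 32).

(-a^2 - 2a - 12)/(a^2 - 6a + 8)

Repeated division with remainder:
  -4a^3 - 12a^2 - 56a - 48 = (-1)(4a^3 - 20a^2 + 8a + 32) + (-32a^2 - 48a - 16)
  4a^3 - 20a^2 + 8a + 32 = (-(1/8)a + 13/16)(-32a^2 - 48a - 16) + (45a + 45)
  -32a^2 - 48a - 16 = (-(32/45)a - 16/45)(45a + 45) + (0)
Last nonzero remainder: 45a + 45. Dividing through by 45 gives the monic gcd a + 1.
Cancel a + 1 from numerator and denominator to get the reduced form.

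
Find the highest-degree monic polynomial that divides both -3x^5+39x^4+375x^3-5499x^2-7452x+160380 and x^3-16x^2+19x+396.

Euclidean algorithm in ℚ[x]:
  -3x^5+39x^4+375x^3-5499x^2-7452x+160380 = (-3x^2-9x+288)(x^3-16x^2+19x+396) + (468x^2-9360x+46332)
  x^3-16x^2+19x+396 = ((1/468)x+1/117)(468x^2-9360x+46332) + (0)
Last nonzero remainder: 468x^2-9360x+46332. Dividing through by 468 gives the monic gcd x^2-20x+99.

x^2-20x+99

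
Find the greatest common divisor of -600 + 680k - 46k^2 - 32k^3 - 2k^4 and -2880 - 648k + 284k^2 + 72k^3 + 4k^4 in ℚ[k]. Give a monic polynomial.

Euclidean algorithm in ℚ[k]:
  -2k^4 - 32k^3 - 46k^2 + 680k - 600 = (-1/2)(4k^4 + 72k^3 + 284k^2 - 648k - 2880) + (4k^3 + 96k^2 + 356k - 2040)
  4k^4 + 72k^3 + 284k^2 - 648k - 2880 = (k - 6)(4k^3 + 96k^2 + 356k - 2040) + (504k^2 + 3528k - 15120)
  4k^3 + 96k^2 + 356k - 2040 = ((1/126)k + 17/126)(504k^2 + 3528k - 15120) + (0)
Last nonzero remainder: 504k^2 + 3528k - 15120. Dividing through by 504 gives the monic gcd k^2 + 7k - 30.

-30 + 7k + k^2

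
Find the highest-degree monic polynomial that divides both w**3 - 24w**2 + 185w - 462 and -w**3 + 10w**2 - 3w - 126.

w**2 - 13w + 42

By polynomial division,
  w**3 - 24w**2 + 185w - 462 = (-1)(-w**3 + 10w**2 - 3w - 126) + (-14w**2 + 182w - 588)
  -w**3 + 10w**2 - 3w - 126 = ((1/14)w + 3/14)(-14w**2 + 182w - 588) + (0)
Last nonzero remainder: -14w**2 + 182w - 588. Dividing through by -14 gives the monic gcd w**2 - 13w + 42.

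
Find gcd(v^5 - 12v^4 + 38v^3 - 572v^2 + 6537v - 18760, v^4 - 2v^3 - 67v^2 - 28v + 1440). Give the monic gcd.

v^2 - 13v + 40

By polynomial division,
  v^5 - 12v^4 + 38v^3 - 572v^2 + 6537v - 18760 = (v - 10)(v^4 - 2v^3 - 67v^2 - 28v + 1440) + (85v^3 - 1214v^2 + 4817v - 4360)
  v^4 - 2v^3 - 67v^2 - 28v + 1440 = ((1/85)v + 1044/7225)(85v^3 - 1214v^2 + 4817v - 4360) + ((373896/7225)v^2 - (4860648/7225)v + 2991168/1445)
  85v^3 - 1214v^2 + 4817v - 4360 = ((614125/373896)v - 787525/373896)((373896/7225)v^2 - (4860648/7225)v + 2991168/1445) + (0)
Last nonzero remainder: (373896/7225)v^2 - (4860648/7225)v + 2991168/1445. Dividing through by 373896/7225 gives the monic gcd v^2 - 13v + 40.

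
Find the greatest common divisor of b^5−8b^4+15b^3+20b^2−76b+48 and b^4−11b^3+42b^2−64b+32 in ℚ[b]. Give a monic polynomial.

b^3−7b^2+14b−8

By polynomial division,
  b^5−8b^4+15b^3+20b^2−76b+48 = (b+3)(b^4−11b^3+42b^2−64b+32) + (6b^3−42b^2+84b−48)
  b^4−11b^3+42b^2−64b+32 = ((1/6)b−2/3)(6b^3−42b^2+84b−48) + (0)
Last nonzero remainder: 6b^3−42b^2+84b−48. Dividing through by 6 gives the monic gcd b^3−7b^2+14b−8.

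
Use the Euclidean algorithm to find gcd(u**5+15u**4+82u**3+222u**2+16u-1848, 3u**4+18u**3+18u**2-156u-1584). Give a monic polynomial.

u**3+10u**2+46u+132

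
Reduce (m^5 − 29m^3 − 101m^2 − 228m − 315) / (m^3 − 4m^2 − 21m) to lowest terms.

(m^3 + 4m^2 + 8m + 15)/(m)

Euclidean algorithm in ℚ[m]:
  m^5 − 29m^3 − 101m^2 − 228m − 315 = (m^2 + 4m + 8)(m^3 − 4m^2 − 21m) + (15m^2 − 60m − 315)
  m^3 − 4m^2 − 21m = ((1/15)m)(15m^2 − 60m − 315) + (0)
Last nonzero remainder: 15m^2 − 60m − 315. Dividing through by 15 gives the monic gcd m^2 − 4m − 21.
Cancel m^2 − 4m − 21 from numerator and denominator to get the reduced form.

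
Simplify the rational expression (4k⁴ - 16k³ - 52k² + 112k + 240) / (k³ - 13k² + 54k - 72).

(4k³ - 4k² - 64k - 80)/(k² - 10k + 24)

Euclidean algorithm in ℚ[k]:
  4k⁴ - 16k³ - 52k² + 112k + 240 = (4k + 36)(k³ - 13k² + 54k - 72) + (200k² - 1544k + 2832)
  k³ - 13k² + 54k - 72 = ((1/200)k - 33/1250)(200k² - 1544k + 2832) + (-(576/625)k + 1728/625)
  200k² - 1544k + 2832 = (-(15625/72)k + 36875/36)(-(576/625)k + 1728/625) + (0)
Last nonzero remainder: -(576/625)k + 1728/625. Dividing through by -576/625 gives the monic gcd k - 3.
Cancel k - 3 from numerator and denominator to get the reduced form.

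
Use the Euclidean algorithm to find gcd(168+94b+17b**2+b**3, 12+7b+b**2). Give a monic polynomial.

Apply the Euclidean algorithm:
  b**3+17b**2+94b+168 = (b+10)(b**2+7b+12) + (12b+48)
  b**2+7b+12 = ((1/12)b+1/4)(12b+48) + (0)
Last nonzero remainder: 12b+48. Dividing through by 12 gives the monic gcd b+4.

4+b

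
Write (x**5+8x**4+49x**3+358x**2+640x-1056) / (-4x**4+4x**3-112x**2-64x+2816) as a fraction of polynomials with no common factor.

(-x**2-5x+6)/(4x-16)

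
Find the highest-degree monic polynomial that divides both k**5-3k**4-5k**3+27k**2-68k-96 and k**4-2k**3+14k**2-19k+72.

k**2-3k+8

Apply the Euclidean algorithm:
  k**5-3k**4-5k**3+27k**2-68k-96 = (k-1)(k**4-2k**3+14k**2-19k+72) + (-21k**3+60k**2-159k-24)
  k**4-2k**3+14k**2-19k+72 = (-(1/21)k-2/49)(-21k**3+60k**2-159k-24) + ((435/49)k**2-(1305/49)k+3480/49)
  -21k**3+60k**2-159k-24 = (-(343/145)k-49/145)((435/49)k**2-(1305/49)k+3480/49) + (0)
Last nonzero remainder: (435/49)k**2-(1305/49)k+3480/49. Dividing through by 435/49 gives the monic gcd k**2-3k+8.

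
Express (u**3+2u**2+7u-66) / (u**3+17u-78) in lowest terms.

(u**2+5u+22)/(u**2+3u+26)

Apply the Euclidean algorithm:
  u**3+2u**2+7u-66 = (u**3+17u-78) + (2u**2-10u+12)
  u**3+17u-78 = ((1/2)u+5/2)(2u**2-10u+12) + (36u-108)
  2u**2-10u+12 = ((1/18)u-1/9)(36u-108) + (0)
Last nonzero remainder: 36u-108. Dividing through by 36 gives the monic gcd u-3.
Cancel u-3 from numerator and denominator to get the reduced form.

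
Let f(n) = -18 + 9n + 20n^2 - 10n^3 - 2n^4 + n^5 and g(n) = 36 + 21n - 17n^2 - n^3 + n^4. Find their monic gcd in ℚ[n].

Repeated division with remainder:
  n^5 - 2n^4 - 10n^3 + 20n^2 + 9n - 18 = (n - 1)(n^4 - n^3 - 17n^2 + 21n + 36) + (6n^3 - 18n^2 - 6n + 18)
  n^4 - n^3 - 17n^2 + 21n + 36 = ((1/6)n + 1/3)(6n^3 - 18n^2 - 6n + 18) + (-10n^2 + 20n + 30)
  6n^3 - 18n^2 - 6n + 18 = (-(3/5)n + 3/5)(-10n^2 + 20n + 30) + (0)
Last nonzero remainder: -10n^2 + 20n + 30. Dividing through by -10 gives the monic gcd n^2 - 2n - 3.

-3 - 2n + n^2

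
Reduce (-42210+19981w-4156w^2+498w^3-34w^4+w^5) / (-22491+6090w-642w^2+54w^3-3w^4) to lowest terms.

(670-147w+18w^2-w^3)/(357-6w+3w^2)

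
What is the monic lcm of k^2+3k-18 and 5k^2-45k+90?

k^3-3k^2-36k+108

Repeated division with remainder:
  k^2+3k-18 = (1/5)(5k^2-45k+90) + (12k-36)
  5k^2-45k+90 = ((5/12)k-5/2)(12k-36) + (0)
Last nonzero remainder: 12k-36. Dividing through by 12 gives the monic gcd k-3.
Then lcm(f, g) = f·g / gcd(f, g); expanding and making the result monic gives the answer.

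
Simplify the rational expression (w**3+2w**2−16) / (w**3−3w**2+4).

(w**2+4w+8)/(w**2−w−2)

By polynomial division,
  w**3+2w**2−16 = (w**3−3w**2+4) + (5w**2−20)
  w**3−3w**2+4 = ((1/5)w−3/5)(5w**2−20) + (4w−8)
  5w**2−20 = ((5/4)w+5/2)(4w−8) + (0)
Last nonzero remainder: 4w−8. Dividing through by 4 gives the monic gcd w−2.
Cancel w−2 from numerator and denominator to get the reduced form.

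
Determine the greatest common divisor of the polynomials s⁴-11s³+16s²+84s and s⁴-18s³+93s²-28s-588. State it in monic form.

Apply the Euclidean algorithm:
  s⁴-11s³+16s²+84s = (s⁴-18s³+93s²-28s-588) + (7s³-77s²+112s+588)
  s⁴-18s³+93s²-28s-588 = ((1/7)s-1)(7s³-77s²+112s+588) + (0)
Last nonzero remainder: 7s³-77s²+112s+588. Dividing through by 7 gives the monic gcd s³-11s²+16s+84.

s³-11s²+16s+84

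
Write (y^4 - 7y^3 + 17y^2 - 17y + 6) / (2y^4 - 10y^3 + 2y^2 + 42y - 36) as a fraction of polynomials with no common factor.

(y^2 - 3y + 2)/(2y^2 - 2y - 12)

Euclidean algorithm in ℚ[y]:
  y^4 - 7y^3 + 17y^2 - 17y + 6 = (1/2)(2y^4 - 10y^3 + 2y^2 + 42y - 36) + (-2y^3 + 16y^2 - 38y + 24)
  2y^4 - 10y^3 + 2y^2 + 42y - 36 = (-y - 3)(-2y^3 + 16y^2 - 38y + 24) + (12y^2 - 48y + 36)
  -2y^3 + 16y^2 - 38y + 24 = (-(1/6)y + 2/3)(12y^2 - 48y + 36) + (0)
Last nonzero remainder: 12y^2 - 48y + 36. Dividing through by 12 gives the monic gcd y^2 - 4y + 3.
Cancel y^2 - 4y + 3 from numerator and denominator to get the reduced form.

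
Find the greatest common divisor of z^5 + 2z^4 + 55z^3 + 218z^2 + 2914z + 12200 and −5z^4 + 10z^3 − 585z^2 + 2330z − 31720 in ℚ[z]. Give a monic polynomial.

z^2 − 8z + 61

Euclidean algorithm in ℚ[z]:
  z^5 + 2z^4 + 55z^3 + 218z^2 + 2914z + 12200 = (−(1/5)z − 4/5)(−5z^4 + 10z^3 − 585z^2 + 2330z − 31720) + (−54z^3 + 216z^2 − 1566z − 13176)
  −5z^4 + 10z^3 − 585z^2 + 2330z − 31720 = ((5/54)z + 5/27)(−54z^3 + 216z^2 − 1566z − 13176) + (−480z^2 + 3840z − 29280)
  −54z^3 + 216z^2 − 1566z − 13176 = ((9/80)z + 9/20)(−480z^2 + 3840z − 29280) + (0)
Last nonzero remainder: −480z^2 + 3840z − 29280. Dividing through by −480 gives the monic gcd z^2 − 8z + 61.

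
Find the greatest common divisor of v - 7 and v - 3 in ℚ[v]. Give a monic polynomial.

1

Euclidean algorithm in ℚ[v]:
  v - 7 = (v - 3) + (-4)
  v - 3 = (-(1/4)v + 3/4)(-4) + (0)
The last nonzero remainder is the constant -4, so the polynomials are coprime and gcd = 1.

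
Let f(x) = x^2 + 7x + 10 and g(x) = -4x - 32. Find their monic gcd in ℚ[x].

1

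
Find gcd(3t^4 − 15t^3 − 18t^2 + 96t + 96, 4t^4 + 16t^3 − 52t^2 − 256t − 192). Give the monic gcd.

t^2 − 3t − 4

Euclidean algorithm in ℚ[t]:
  3t^4 − 15t^3 − 18t^2 + 96t + 96 = (3/4)(4t^4 + 16t^3 − 52t^2 − 256t − 192) + (−27t^3 + 21t^2 + 288t + 240)
  4t^4 + 16t^3 − 52t^2 − 256t − 192 = (−(4/27)t − 172/243)(−27t^3 + 21t^2 + 288t + 240) + ((448/81)t^2 − (448/27)t − 1792/81)
  −27t^3 + 21t^2 + 288t + 240 = (−(2187/448)t − 1215/112)((448/81)t^2 − (448/27)t − 1792/81) + (0)
Last nonzero remainder: (448/81)t^2 − (448/27)t − 1792/81. Dividing through by 448/81 gives the monic gcd t^2 − 3t − 4.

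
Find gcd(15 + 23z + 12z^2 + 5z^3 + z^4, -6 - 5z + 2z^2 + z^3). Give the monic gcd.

3 + 4z + z^2

By polynomial division,
  z^4 + 5z^3 + 12z^2 + 23z + 15 = (z + 3)(z^3 + 2z^2 - 5z - 6) + (11z^2 + 44z + 33)
  z^3 + 2z^2 - 5z - 6 = ((1/11)z - 2/11)(11z^2 + 44z + 33) + (0)
Last nonzero remainder: 11z^2 + 44z + 33. Dividing through by 11 gives the monic gcd z^2 + 4z + 3.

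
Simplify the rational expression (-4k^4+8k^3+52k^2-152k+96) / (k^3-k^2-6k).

Euclidean algorithm in ℚ[k]:
  -4k^4+8k^3+52k^2-152k+96 = (-4k+4)(k^3-k^2-6k) + (32k^2-128k+96)
  k^3-k^2-6k = ((1/32)k+3/32)(32k^2-128k+96) + (3k-9)
  32k^2-128k+96 = ((32/3)k-32/3)(3k-9) + (0)
Last nonzero remainder: 3k-9. Dividing through by 3 gives the monic gcd k-3.
Cancel k-3 from numerator and denominator to get the reduced form.

(-4k^3-4k^2+40k-32)/(k^2+2k)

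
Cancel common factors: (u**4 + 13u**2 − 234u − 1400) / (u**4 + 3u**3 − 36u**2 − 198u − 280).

(u**2 + 3u + 50)/(u**2 + 6u + 10)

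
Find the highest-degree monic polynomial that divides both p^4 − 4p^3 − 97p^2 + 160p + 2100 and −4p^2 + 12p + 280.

Euclidean algorithm in ℚ[p]:
  p^4 − 4p^3 − 97p^2 + 160p + 2100 = (−(1/4)p^2 + (1/4)p + 15/2)(−4p^2 + 12p + 280) + (0)
Last nonzero remainder: −4p^2 + 12p + 280. Dividing through by −4 gives the monic gcd p^2 − 3p − 70.

p^2 − 3p − 70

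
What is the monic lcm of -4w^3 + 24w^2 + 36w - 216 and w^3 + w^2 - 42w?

w^5 + w^4 - 51w^3 - 9w^2 + 378w

Repeated division with remainder:
  -4w^3 + 24w^2 + 36w - 216 = (-4)(w^3 + w^2 - 42w) + (28w^2 - 132w - 216)
  w^3 + w^2 - 42w = ((1/28)w + 10/49)(28w^2 - 132w - 216) + (-(360/49)w + 2160/49)
  28w^2 - 132w - 216 = (-(343/90)w - 49/10)(-(360/49)w + 2160/49) + (0)
Last nonzero remainder: -(360/49)w + 2160/49. Dividing through by -360/49 gives the monic gcd w - 6.
Then lcm(f, g) = f·g / gcd(f, g); expanding and making the result monic gives the answer.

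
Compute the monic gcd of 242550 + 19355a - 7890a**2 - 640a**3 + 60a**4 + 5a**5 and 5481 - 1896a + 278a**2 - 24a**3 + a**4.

63 - 16a + a**2

Repeated division with remainder:
  5a**5 + 60a**4 - 640a**3 - 7890a**2 + 19355a + 242550 = (5a + 180)(a**4 - 24a**3 + 278a**2 - 1896a + 5481) + (2290a**3 - 48450a**2 + 333230a - 744030)
  a**4 - 24a**3 + 278a**2 - 1896a + 5481 = ((1/2290)a - 651/524410)(2290a**3 - 48450a**2 + 333230a - 744030) + ((3793536/52441)a**2 - (60696576/52441)a + 238992768/52441)
  2290a**3 - 48450a**2 + 333230a - 744030 = ((60044945/1896768)a - 309664105/1896768)((3793536/52441)a**2 - (60696576/52441)a + 238992768/52441) + (0)
Last nonzero remainder: (3793536/52441)a**2 - (60696576/52441)a + 238992768/52441. Dividing through by 3793536/52441 gives the monic gcd a**2 - 16a + 63.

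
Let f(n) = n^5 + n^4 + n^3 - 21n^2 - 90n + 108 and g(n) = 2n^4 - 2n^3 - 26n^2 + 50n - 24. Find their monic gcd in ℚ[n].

n^2 - 4n + 3

By polynomial division,
  n^5 + n^4 + n^3 - 21n^2 - 90n + 108 = ((1/2)n + 1)(2n^4 - 2n^3 - 26n^2 + 50n - 24) + (16n^3 - 20n^2 - 128n + 132)
  2n^4 - 2n^3 - 26n^2 + 50n - 24 = ((1/8)n + 1/32)(16n^3 - 20n^2 - 128n + 132) + (-(75/8)n^2 + (75/2)n - 225/8)
  16n^3 - 20n^2 - 128n + 132 = (-(128/75)n - 352/75)(-(75/8)n^2 + (75/2)n - 225/8) + (0)
Last nonzero remainder: -(75/8)n^2 + (75/2)n - 225/8. Dividing through by -75/8 gives the monic gcd n^2 - 4n + 3.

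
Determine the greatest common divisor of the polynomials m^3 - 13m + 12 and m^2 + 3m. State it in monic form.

1

Euclidean algorithm in ℚ[m]:
  m^3 - 13m + 12 = (m - 3)(m^2 + 3m) + (-4m + 12)
  m^2 + 3m = (-(1/4)m - 3/2)(-4m + 12) + (18)
  -4m + 12 = (-(2/9)m + 2/3)(18) + (0)
The last nonzero remainder is the constant 18, so the polynomials are coprime and gcd = 1.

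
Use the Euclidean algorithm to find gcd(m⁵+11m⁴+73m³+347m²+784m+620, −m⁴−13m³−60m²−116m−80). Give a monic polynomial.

m³+9m²+24m+20

By polynomial division,
  m⁵+11m⁴+73m³+347m²+784m+620 = (−m+2)(−m⁴−13m³−60m²−116m−80) + (39m³+351m²+936m+780)
  −m⁴−13m³−60m²−116m−80 = (−(1/39)m−4/39)(39m³+351m²+936m+780) + (0)
Last nonzero remainder: 39m³+351m²+936m+780. Dividing through by 39 gives the monic gcd m³+9m²+24m+20.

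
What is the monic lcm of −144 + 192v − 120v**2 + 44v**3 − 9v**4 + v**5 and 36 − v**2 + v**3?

−432 + 432v − 168v**2 + 12v**3 + 17v**4 − 6v**5 + v**6

Euclidean algorithm in ℚ[v]:
  v**5 − 9v**4 + 44v**3 − 120v**2 + 192v − 144 = (v**2 − 8v + 36)(v**3 − v**2 + 36) + (−120v**2 + 480v − 1440)
  v**3 − v**2 + 36 = (−(1/120)v − 1/40)(−120v**2 + 480v − 1440) + (0)
Last nonzero remainder: −120v**2 + 480v − 1440. Dividing through by −120 gives the monic gcd v**2 − 4v + 12.
Then lcm(f, g) = f·g / gcd(f, g); expanding and making the result monic gives the answer.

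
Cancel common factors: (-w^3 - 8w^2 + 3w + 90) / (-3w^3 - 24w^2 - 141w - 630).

By polynomial division,
  -w^3 - 8w^2 + 3w + 90 = (1/3)(-3w^3 - 24w^2 - 141w - 630) + (50w + 300)
  -3w^3 - 24w^2 - 141w - 630 = (-(3/50)w^2 - (3/25)w - 21/10)(50w + 300) + (0)
Last nonzero remainder: 50w + 300. Dividing through by 50 gives the monic gcd w + 6.
Cancel w + 6 from numerator and denominator to get the reduced form.

(w^2 + 2w - 15)/(3w^2 + 6w + 105)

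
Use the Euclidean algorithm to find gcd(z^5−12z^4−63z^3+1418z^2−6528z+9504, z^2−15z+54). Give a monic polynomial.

Apply the Euclidean algorithm:
  z^5−12z^4−63z^3+1418z^2−6528z+9504 = (z^3+3z^2−72z+176)(z^2−15z+54) + (0)
The last nonzero remainder z^2−15z+54 is already monic.

z^2−15z+54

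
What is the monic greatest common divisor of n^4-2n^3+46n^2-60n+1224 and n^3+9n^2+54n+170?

n^2+4n+34

Euclidean algorithm in ℚ[n]:
  n^4-2n^3+46n^2-60n+1224 = (n-11)(n^3+9n^2+54n+170) + (91n^2+364n+3094)
  n^3+9n^2+54n+170 = ((1/91)n+5/91)(91n^2+364n+3094) + (0)
Last nonzero remainder: 91n^2+364n+3094. Dividing through by 91 gives the monic gcd n^2+4n+34.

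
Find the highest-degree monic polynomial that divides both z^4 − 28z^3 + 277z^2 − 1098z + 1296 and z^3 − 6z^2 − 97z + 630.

z − 9

Repeated division with remainder:
  z^4 − 28z^3 + 277z^2 − 1098z + 1296 = (z − 22)(z^3 − 6z^2 − 97z + 630) + (242z^2 − 3862z + 15156)
  z^3 − 6z^2 − 97z + 630 = ((1/242)z + 1205/29282)(242z^2 − 3862z + 15156) + (−(10260/14641)z + 92340/14641)
  242z^2 − 3862z + 15156 = (−(1771561/5130)z + 6163861/2565)(−(10260/14641)z + 92340/14641) + (0)
Last nonzero remainder: −(10260/14641)z + 92340/14641. Dividing through by −10260/14641 gives the monic gcd z − 9.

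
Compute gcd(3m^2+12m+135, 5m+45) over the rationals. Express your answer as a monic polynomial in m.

1

Euclidean algorithm in ℚ[m]:
  3m^2+12m+135 = ((3/5)m-3)(5m+45) + (270)
  5m+45 = ((1/54)m+1/6)(270) + (0)
The last nonzero remainder is the constant 270, so the polynomials are coprime and gcd = 1.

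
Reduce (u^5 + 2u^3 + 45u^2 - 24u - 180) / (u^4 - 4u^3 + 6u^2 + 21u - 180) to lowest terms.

(u^2 - 4)/(u - 4)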